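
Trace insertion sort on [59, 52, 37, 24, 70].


Initial: [59, 52, 37, 24, 70]
Insert 52: [52, 59, 37, 24, 70]
Insert 37: [37, 52, 59, 24, 70]
Insert 24: [24, 37, 52, 59, 70]
Insert 70: [24, 37, 52, 59, 70]

Sorted: [24, 37, 52, 59, 70]


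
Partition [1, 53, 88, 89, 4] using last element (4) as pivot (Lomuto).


Pivot: 4
  1 <= 4: advance i (no swap)
Place pivot at 1: [1, 4, 88, 89, 53]

Partitioned: [1, 4, 88, 89, 53]


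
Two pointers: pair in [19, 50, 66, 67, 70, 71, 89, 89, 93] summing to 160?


lo=0(19)+hi=8(93)=112
lo=1(50)+hi=8(93)=143
lo=2(66)+hi=8(93)=159
lo=3(67)+hi=8(93)=160

Yes: 67+93=160


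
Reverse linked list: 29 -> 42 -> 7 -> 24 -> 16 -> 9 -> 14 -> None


Step 1: curr=29, set curr.next=prev(None) | reversed so far: 29
Step 2: curr=42, set curr.next=prev(29) | reversed so far: 42 -> 29
Step 3: curr=7, set curr.next=prev(42) | reversed so far: 7 -> 42 -> 29
Step 4: curr=24, set curr.next=prev(7) | reversed so far: 24 -> 7 -> 42 -> 29
Step 5: curr=16, set curr.next=prev(24) | reversed so far: 16 -> 24 -> 7 -> 42 -> 29
Step 6: curr=9, set curr.next=prev(16) | reversed so far: 9 -> 16 -> 24 -> 7 -> 42 -> 29
Step 7: curr=14, set curr.next=prev(9) | reversed so far: 14 -> 9 -> 16 -> 24 -> 7 -> 42 -> 29

14 -> 9 -> 16 -> 24 -> 7 -> 42 -> 29 -> None


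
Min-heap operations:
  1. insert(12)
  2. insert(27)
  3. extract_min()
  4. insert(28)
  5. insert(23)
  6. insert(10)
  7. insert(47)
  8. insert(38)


insert(12) -> [12]
insert(27) -> [12, 27]
extract_min()->12, [27]
insert(28) -> [27, 28]
insert(23) -> [23, 28, 27]
insert(10) -> [10, 23, 27, 28]
insert(47) -> [10, 23, 27, 28, 47]
insert(38) -> [10, 23, 27, 28, 47, 38]

Final heap: [10, 23, 27, 28, 47, 38]


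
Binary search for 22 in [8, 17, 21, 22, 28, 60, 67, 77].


Step 1: lo=0, hi=7, mid=3, val=22

Found at index 3


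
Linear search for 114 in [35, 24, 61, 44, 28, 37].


i=0: 35!=114
i=1: 24!=114
i=2: 61!=114
i=3: 44!=114
i=4: 28!=114
i=5: 37!=114

Not found, 6 comps


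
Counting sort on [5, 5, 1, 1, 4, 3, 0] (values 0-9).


Input: [5, 5, 1, 1, 4, 3, 0]
Counts: [1, 2, 0, 1, 1, 2, 0, 0, 0, 0]

Sorted: [0, 1, 1, 3, 4, 5, 5]


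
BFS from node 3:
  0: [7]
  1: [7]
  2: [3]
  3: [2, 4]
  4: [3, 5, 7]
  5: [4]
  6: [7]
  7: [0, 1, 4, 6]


Visit 3, enqueue [2, 4]
Visit 2, enqueue []
Visit 4, enqueue [5, 7]
Visit 5, enqueue []
Visit 7, enqueue [0, 1, 6]
Visit 0, enqueue []
Visit 1, enqueue []
Visit 6, enqueue []

BFS order: [3, 2, 4, 5, 7, 0, 1, 6]


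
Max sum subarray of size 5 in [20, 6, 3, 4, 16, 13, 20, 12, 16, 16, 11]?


[0:5]: 49
[1:6]: 42
[2:7]: 56
[3:8]: 65
[4:9]: 77
[5:10]: 77
[6:11]: 75

Max: 77 at [4:9]


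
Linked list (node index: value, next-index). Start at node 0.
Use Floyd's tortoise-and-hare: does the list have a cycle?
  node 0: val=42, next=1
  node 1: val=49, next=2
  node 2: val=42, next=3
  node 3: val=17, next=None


Floyd's tortoise (slow, +1) and hare (fast, +2):
  init: slow=0, fast=0
  step 1: slow=1, fast=2
  step 2: fast 2->3->None, no cycle

Cycle: no


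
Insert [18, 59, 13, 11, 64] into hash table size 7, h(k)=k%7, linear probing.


Insert 18: h=4 -> slot 4
Insert 59: h=3 -> slot 3
Insert 13: h=6 -> slot 6
Insert 11: h=4, 1 probes -> slot 5
Insert 64: h=1 -> slot 1

Table: [None, 64, None, 59, 18, 11, 13]


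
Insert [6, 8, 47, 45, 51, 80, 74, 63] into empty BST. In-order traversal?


Insert 6: root
Insert 8: R from 6
Insert 47: R from 6 -> R from 8
Insert 45: R from 6 -> R from 8 -> L from 47
Insert 51: R from 6 -> R from 8 -> R from 47
Insert 80: R from 6 -> R from 8 -> R from 47 -> R from 51
Insert 74: R from 6 -> R from 8 -> R from 47 -> R from 51 -> L from 80
Insert 63: R from 6 -> R from 8 -> R from 47 -> R from 51 -> L from 80 -> L from 74

In-order: [6, 8, 45, 47, 51, 63, 74, 80]


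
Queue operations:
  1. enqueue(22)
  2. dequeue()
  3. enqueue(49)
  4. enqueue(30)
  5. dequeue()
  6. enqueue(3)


enqueue(22) -> [22]
dequeue()->22, []
enqueue(49) -> [49]
enqueue(30) -> [49, 30]
dequeue()->49, [30]
enqueue(3) -> [30, 3]

Final queue: [30, 3]


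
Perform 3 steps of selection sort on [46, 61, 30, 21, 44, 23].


Initial: [46, 61, 30, 21, 44, 23]
Step 1: min=21 at 3
  Swap: [21, 61, 30, 46, 44, 23]
Step 2: min=23 at 5
  Swap: [21, 23, 30, 46, 44, 61]
Step 3: min=30 at 2
  Swap: [21, 23, 30, 46, 44, 61]

After 3 steps: [21, 23, 30, 46, 44, 61]


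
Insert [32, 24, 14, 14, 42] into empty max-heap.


Insert 32: [32]
Insert 24: [32, 24]
Insert 14: [32, 24, 14]
Insert 14: [32, 24, 14, 14]
Insert 42: [42, 32, 14, 14, 24]

Final heap: [42, 32, 14, 14, 24]


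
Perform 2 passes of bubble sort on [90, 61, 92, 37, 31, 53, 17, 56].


Initial: [90, 61, 92, 37, 31, 53, 17, 56]
Pass 1: [61, 90, 37, 31, 53, 17, 56, 92] (6 swaps)
Pass 2: [61, 37, 31, 53, 17, 56, 90, 92] (5 swaps)

After 2 passes: [61, 37, 31, 53, 17, 56, 90, 92]


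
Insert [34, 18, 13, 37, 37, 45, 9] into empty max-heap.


Insert 34: [34]
Insert 18: [34, 18]
Insert 13: [34, 18, 13]
Insert 37: [37, 34, 13, 18]
Insert 37: [37, 37, 13, 18, 34]
Insert 45: [45, 37, 37, 18, 34, 13]
Insert 9: [45, 37, 37, 18, 34, 13, 9]

Final heap: [45, 37, 37, 18, 34, 13, 9]


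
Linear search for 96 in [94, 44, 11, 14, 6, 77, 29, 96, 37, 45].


i=0: 94!=96
i=1: 44!=96
i=2: 11!=96
i=3: 14!=96
i=4: 6!=96
i=5: 77!=96
i=6: 29!=96
i=7: 96==96 found!

Found at 7, 8 comps


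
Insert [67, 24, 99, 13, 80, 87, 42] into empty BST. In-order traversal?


Insert 67: root
Insert 24: L from 67
Insert 99: R from 67
Insert 13: L from 67 -> L from 24
Insert 80: R from 67 -> L from 99
Insert 87: R from 67 -> L from 99 -> R from 80
Insert 42: L from 67 -> R from 24

In-order: [13, 24, 42, 67, 80, 87, 99]


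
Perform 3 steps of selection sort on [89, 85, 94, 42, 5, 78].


Initial: [89, 85, 94, 42, 5, 78]
Step 1: min=5 at 4
  Swap: [5, 85, 94, 42, 89, 78]
Step 2: min=42 at 3
  Swap: [5, 42, 94, 85, 89, 78]
Step 3: min=78 at 5
  Swap: [5, 42, 78, 85, 89, 94]

After 3 steps: [5, 42, 78, 85, 89, 94]


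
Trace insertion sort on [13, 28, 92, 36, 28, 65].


Initial: [13, 28, 92, 36, 28, 65]
Insert 28: [13, 28, 92, 36, 28, 65]
Insert 92: [13, 28, 92, 36, 28, 65]
Insert 36: [13, 28, 36, 92, 28, 65]
Insert 28: [13, 28, 28, 36, 92, 65]
Insert 65: [13, 28, 28, 36, 65, 92]

Sorted: [13, 28, 28, 36, 65, 92]


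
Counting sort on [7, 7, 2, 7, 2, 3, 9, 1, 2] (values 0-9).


Input: [7, 7, 2, 7, 2, 3, 9, 1, 2]
Counts: [0, 1, 3, 1, 0, 0, 0, 3, 0, 1]

Sorted: [1, 2, 2, 2, 3, 7, 7, 7, 9]


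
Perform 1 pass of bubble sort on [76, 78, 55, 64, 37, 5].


Initial: [76, 78, 55, 64, 37, 5]
Pass 1: [76, 55, 64, 37, 5, 78] (4 swaps)

After 1 pass: [76, 55, 64, 37, 5, 78]


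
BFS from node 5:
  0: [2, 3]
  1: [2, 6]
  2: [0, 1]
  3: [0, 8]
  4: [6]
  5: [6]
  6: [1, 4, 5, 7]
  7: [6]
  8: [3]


Visit 5, enqueue [6]
Visit 6, enqueue [1, 4, 7]
Visit 1, enqueue [2]
Visit 4, enqueue []
Visit 7, enqueue []
Visit 2, enqueue [0]
Visit 0, enqueue [3]
Visit 3, enqueue [8]
Visit 8, enqueue []

BFS order: [5, 6, 1, 4, 7, 2, 0, 3, 8]


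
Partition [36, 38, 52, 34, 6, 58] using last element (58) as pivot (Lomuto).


Pivot: 58
  36 <= 58: advance i (no swap)
  38 <= 58: advance i (no swap)
  52 <= 58: advance i (no swap)
  34 <= 58: advance i (no swap)
  6 <= 58: advance i (no swap)
Place pivot at 5: [36, 38, 52, 34, 6, 58]

Partitioned: [36, 38, 52, 34, 6, 58]


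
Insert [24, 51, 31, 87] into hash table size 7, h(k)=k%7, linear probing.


Insert 24: h=3 -> slot 3
Insert 51: h=2 -> slot 2
Insert 31: h=3, 1 probes -> slot 4
Insert 87: h=3, 2 probes -> slot 5

Table: [None, None, 51, 24, 31, 87, None]


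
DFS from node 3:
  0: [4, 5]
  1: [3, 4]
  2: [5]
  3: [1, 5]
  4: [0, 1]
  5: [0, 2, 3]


Visit 3, push [5, 1]
Visit 1, push [4]
Visit 4, push [0]
Visit 0, push [5]
Visit 5, push [2]
Visit 2, push []

DFS order: [3, 1, 4, 0, 5, 2]


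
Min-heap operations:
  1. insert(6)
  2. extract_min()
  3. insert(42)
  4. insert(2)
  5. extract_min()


insert(6) -> [6]
extract_min()->6, []
insert(42) -> [42]
insert(2) -> [2, 42]
extract_min()->2, [42]

Final heap: [42]


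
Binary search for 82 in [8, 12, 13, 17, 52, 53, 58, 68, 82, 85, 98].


Step 1: lo=0, hi=10, mid=5, val=53
Step 2: lo=6, hi=10, mid=8, val=82

Found at index 8


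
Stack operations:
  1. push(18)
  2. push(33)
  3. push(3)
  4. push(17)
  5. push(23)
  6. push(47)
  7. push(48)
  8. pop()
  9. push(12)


push(18) -> [18]
push(33) -> [18, 33]
push(3) -> [18, 33, 3]
push(17) -> [18, 33, 3, 17]
push(23) -> [18, 33, 3, 17, 23]
push(47) -> [18, 33, 3, 17, 23, 47]
push(48) -> [18, 33, 3, 17, 23, 47, 48]
pop()->48, [18, 33, 3, 17, 23, 47]
push(12) -> [18, 33, 3, 17, 23, 47, 12]

Final stack: [18, 33, 3, 17, 23, 47, 12]


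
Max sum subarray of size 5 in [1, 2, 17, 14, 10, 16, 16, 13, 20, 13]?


[0:5]: 44
[1:6]: 59
[2:7]: 73
[3:8]: 69
[4:9]: 75
[5:10]: 78

Max: 78 at [5:10]


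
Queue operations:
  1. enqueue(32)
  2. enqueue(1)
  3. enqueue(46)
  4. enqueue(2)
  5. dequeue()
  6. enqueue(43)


enqueue(32) -> [32]
enqueue(1) -> [32, 1]
enqueue(46) -> [32, 1, 46]
enqueue(2) -> [32, 1, 46, 2]
dequeue()->32, [1, 46, 2]
enqueue(43) -> [1, 46, 2, 43]

Final queue: [1, 46, 2, 43]


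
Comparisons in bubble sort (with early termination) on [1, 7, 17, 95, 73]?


Algorithm: bubble sort (with early termination)
Input: [1, 7, 17, 95, 73]
Sorted: [1, 7, 17, 73, 95]

7


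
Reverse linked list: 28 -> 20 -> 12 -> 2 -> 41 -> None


Step 1: curr=28, set curr.next=prev(None) | reversed so far: 28
Step 2: curr=20, set curr.next=prev(28) | reversed so far: 20 -> 28
Step 3: curr=12, set curr.next=prev(20) | reversed so far: 12 -> 20 -> 28
Step 4: curr=2, set curr.next=prev(12) | reversed so far: 2 -> 12 -> 20 -> 28
Step 5: curr=41, set curr.next=prev(2) | reversed so far: 41 -> 2 -> 12 -> 20 -> 28

41 -> 2 -> 12 -> 20 -> 28 -> None


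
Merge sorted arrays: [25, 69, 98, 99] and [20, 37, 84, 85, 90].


Take 20 from B
Take 25 from A
Take 37 from B
Take 69 from A
Take 84 from B
Take 85 from B
Take 90 from B

Merged: [20, 25, 37, 69, 84, 85, 90, 98, 99]


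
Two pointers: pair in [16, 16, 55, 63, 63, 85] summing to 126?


lo=0(16)+hi=5(85)=101
lo=1(16)+hi=5(85)=101
lo=2(55)+hi=5(85)=140
lo=2(55)+hi=4(63)=118
lo=3(63)+hi=4(63)=126

Yes: 63+63=126


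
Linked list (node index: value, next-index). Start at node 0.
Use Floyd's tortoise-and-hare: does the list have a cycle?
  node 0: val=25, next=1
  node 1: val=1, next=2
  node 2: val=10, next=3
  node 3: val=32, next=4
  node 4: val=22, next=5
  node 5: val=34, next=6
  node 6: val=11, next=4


Floyd's tortoise (slow, +1) and hare (fast, +2):
  init: slow=0, fast=0
  step 1: slow=1, fast=2
  step 2: slow=2, fast=4
  step 3: slow=3, fast=6
  step 4: slow=4, fast=5
  step 5: slow=5, fast=4
  step 6: slow=6, fast=6
  slow == fast at node 6: cycle detected

Cycle: yes


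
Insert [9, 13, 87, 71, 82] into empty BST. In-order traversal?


Insert 9: root
Insert 13: R from 9
Insert 87: R from 9 -> R from 13
Insert 71: R from 9 -> R from 13 -> L from 87
Insert 82: R from 9 -> R from 13 -> L from 87 -> R from 71

In-order: [9, 13, 71, 82, 87]


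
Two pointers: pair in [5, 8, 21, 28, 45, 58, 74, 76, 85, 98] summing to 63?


lo=0(5)+hi=9(98)=103
lo=0(5)+hi=8(85)=90
lo=0(5)+hi=7(76)=81
lo=0(5)+hi=6(74)=79
lo=0(5)+hi=5(58)=63

Yes: 5+58=63


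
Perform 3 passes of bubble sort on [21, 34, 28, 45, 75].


Initial: [21, 34, 28, 45, 75]
Pass 1: [21, 28, 34, 45, 75] (1 swaps)
Pass 2: [21, 28, 34, 45, 75] (0 swaps)
Pass 3: [21, 28, 34, 45, 75] (0 swaps)

After 3 passes: [21, 28, 34, 45, 75]


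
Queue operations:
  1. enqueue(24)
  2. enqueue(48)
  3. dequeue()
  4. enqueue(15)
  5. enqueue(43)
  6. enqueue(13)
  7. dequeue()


enqueue(24) -> [24]
enqueue(48) -> [24, 48]
dequeue()->24, [48]
enqueue(15) -> [48, 15]
enqueue(43) -> [48, 15, 43]
enqueue(13) -> [48, 15, 43, 13]
dequeue()->48, [15, 43, 13]

Final queue: [15, 43, 13]


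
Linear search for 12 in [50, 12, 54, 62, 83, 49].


i=0: 50!=12
i=1: 12==12 found!

Found at 1, 2 comps


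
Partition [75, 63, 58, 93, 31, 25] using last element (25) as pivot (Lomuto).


Pivot: 25
Place pivot at 0: [25, 63, 58, 93, 31, 75]

Partitioned: [25, 63, 58, 93, 31, 75]


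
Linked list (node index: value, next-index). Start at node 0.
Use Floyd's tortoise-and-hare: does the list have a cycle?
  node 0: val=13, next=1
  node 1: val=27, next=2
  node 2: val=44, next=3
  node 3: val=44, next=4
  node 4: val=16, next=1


Floyd's tortoise (slow, +1) and hare (fast, +2):
  init: slow=0, fast=0
  step 1: slow=1, fast=2
  step 2: slow=2, fast=4
  step 3: slow=3, fast=2
  step 4: slow=4, fast=4
  slow == fast at node 4: cycle detected

Cycle: yes


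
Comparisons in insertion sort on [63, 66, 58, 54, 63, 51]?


Algorithm: insertion sort
Input: [63, 66, 58, 54, 63, 51]
Sorted: [51, 54, 58, 63, 63, 66]

13


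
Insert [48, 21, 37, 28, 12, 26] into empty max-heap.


Insert 48: [48]
Insert 21: [48, 21]
Insert 37: [48, 21, 37]
Insert 28: [48, 28, 37, 21]
Insert 12: [48, 28, 37, 21, 12]
Insert 26: [48, 28, 37, 21, 12, 26]

Final heap: [48, 28, 37, 21, 12, 26]


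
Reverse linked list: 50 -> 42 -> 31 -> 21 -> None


Step 1: curr=50, set curr.next=prev(None) | reversed so far: 50
Step 2: curr=42, set curr.next=prev(50) | reversed so far: 42 -> 50
Step 3: curr=31, set curr.next=prev(42) | reversed so far: 31 -> 42 -> 50
Step 4: curr=21, set curr.next=prev(31) | reversed so far: 21 -> 31 -> 42 -> 50

21 -> 31 -> 42 -> 50 -> None


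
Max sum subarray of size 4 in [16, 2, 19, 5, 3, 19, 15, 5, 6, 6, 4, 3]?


[0:4]: 42
[1:5]: 29
[2:6]: 46
[3:7]: 42
[4:8]: 42
[5:9]: 45
[6:10]: 32
[7:11]: 21
[8:12]: 19

Max: 46 at [2:6]


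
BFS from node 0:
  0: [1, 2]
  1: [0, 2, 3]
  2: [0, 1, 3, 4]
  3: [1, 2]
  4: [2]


Visit 0, enqueue [1, 2]
Visit 1, enqueue [3]
Visit 2, enqueue [4]
Visit 3, enqueue []
Visit 4, enqueue []

BFS order: [0, 1, 2, 3, 4]


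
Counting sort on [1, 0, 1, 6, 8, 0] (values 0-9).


Input: [1, 0, 1, 6, 8, 0]
Counts: [2, 2, 0, 0, 0, 0, 1, 0, 1, 0]

Sorted: [0, 0, 1, 1, 6, 8]


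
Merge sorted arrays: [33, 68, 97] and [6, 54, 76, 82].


Take 6 from B
Take 33 from A
Take 54 from B
Take 68 from A
Take 76 from B
Take 82 from B

Merged: [6, 33, 54, 68, 76, 82, 97]


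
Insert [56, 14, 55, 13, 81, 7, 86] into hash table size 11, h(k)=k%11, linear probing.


Insert 56: h=1 -> slot 1
Insert 14: h=3 -> slot 3
Insert 55: h=0 -> slot 0
Insert 13: h=2 -> slot 2
Insert 81: h=4 -> slot 4
Insert 7: h=7 -> slot 7
Insert 86: h=9 -> slot 9

Table: [55, 56, 13, 14, 81, None, None, 7, None, 86, None]


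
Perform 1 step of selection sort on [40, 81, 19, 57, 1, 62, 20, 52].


Initial: [40, 81, 19, 57, 1, 62, 20, 52]
Step 1: min=1 at 4
  Swap: [1, 81, 19, 57, 40, 62, 20, 52]

After 1 step: [1, 81, 19, 57, 40, 62, 20, 52]


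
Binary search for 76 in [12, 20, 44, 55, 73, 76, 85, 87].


Step 1: lo=0, hi=7, mid=3, val=55
Step 2: lo=4, hi=7, mid=5, val=76

Found at index 5


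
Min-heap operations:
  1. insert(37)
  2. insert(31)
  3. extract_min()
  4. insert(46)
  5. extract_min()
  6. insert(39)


insert(37) -> [37]
insert(31) -> [31, 37]
extract_min()->31, [37]
insert(46) -> [37, 46]
extract_min()->37, [46]
insert(39) -> [39, 46]

Final heap: [39, 46]


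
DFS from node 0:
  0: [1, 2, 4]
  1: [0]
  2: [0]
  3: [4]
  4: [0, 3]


Visit 0, push [4, 2, 1]
Visit 1, push []
Visit 2, push []
Visit 4, push [3]
Visit 3, push []

DFS order: [0, 1, 2, 4, 3]


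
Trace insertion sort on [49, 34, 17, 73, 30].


Initial: [49, 34, 17, 73, 30]
Insert 34: [34, 49, 17, 73, 30]
Insert 17: [17, 34, 49, 73, 30]
Insert 73: [17, 34, 49, 73, 30]
Insert 30: [17, 30, 34, 49, 73]

Sorted: [17, 30, 34, 49, 73]


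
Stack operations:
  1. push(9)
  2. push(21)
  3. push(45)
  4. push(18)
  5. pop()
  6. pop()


push(9) -> [9]
push(21) -> [9, 21]
push(45) -> [9, 21, 45]
push(18) -> [9, 21, 45, 18]
pop()->18, [9, 21, 45]
pop()->45, [9, 21]

Final stack: [9, 21]


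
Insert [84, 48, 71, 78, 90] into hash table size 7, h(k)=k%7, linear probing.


Insert 84: h=0 -> slot 0
Insert 48: h=6 -> slot 6
Insert 71: h=1 -> slot 1
Insert 78: h=1, 1 probes -> slot 2
Insert 90: h=6, 4 probes -> slot 3

Table: [84, 71, 78, 90, None, None, 48]


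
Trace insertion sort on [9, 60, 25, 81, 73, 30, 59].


Initial: [9, 60, 25, 81, 73, 30, 59]
Insert 60: [9, 60, 25, 81, 73, 30, 59]
Insert 25: [9, 25, 60, 81, 73, 30, 59]
Insert 81: [9, 25, 60, 81, 73, 30, 59]
Insert 73: [9, 25, 60, 73, 81, 30, 59]
Insert 30: [9, 25, 30, 60, 73, 81, 59]
Insert 59: [9, 25, 30, 59, 60, 73, 81]

Sorted: [9, 25, 30, 59, 60, 73, 81]


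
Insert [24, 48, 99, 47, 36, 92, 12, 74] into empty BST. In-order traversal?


Insert 24: root
Insert 48: R from 24
Insert 99: R from 24 -> R from 48
Insert 47: R from 24 -> L from 48
Insert 36: R from 24 -> L from 48 -> L from 47
Insert 92: R from 24 -> R from 48 -> L from 99
Insert 12: L from 24
Insert 74: R from 24 -> R from 48 -> L from 99 -> L from 92

In-order: [12, 24, 36, 47, 48, 74, 92, 99]


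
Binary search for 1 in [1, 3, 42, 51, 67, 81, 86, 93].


Step 1: lo=0, hi=7, mid=3, val=51
Step 2: lo=0, hi=2, mid=1, val=3
Step 3: lo=0, hi=0, mid=0, val=1

Found at index 0


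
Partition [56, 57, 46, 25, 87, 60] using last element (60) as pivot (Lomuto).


Pivot: 60
  56 <= 60: advance i (no swap)
  57 <= 60: advance i (no swap)
  46 <= 60: advance i (no swap)
  25 <= 60: advance i (no swap)
Place pivot at 4: [56, 57, 46, 25, 60, 87]

Partitioned: [56, 57, 46, 25, 60, 87]


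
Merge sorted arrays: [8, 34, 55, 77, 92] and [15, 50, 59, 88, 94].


Take 8 from A
Take 15 from B
Take 34 from A
Take 50 from B
Take 55 from A
Take 59 from B
Take 77 from A
Take 88 from B
Take 92 from A

Merged: [8, 15, 34, 50, 55, 59, 77, 88, 92, 94]


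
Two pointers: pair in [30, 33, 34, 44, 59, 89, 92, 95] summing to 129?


lo=0(30)+hi=7(95)=125
lo=1(33)+hi=7(95)=128
lo=2(34)+hi=7(95)=129

Yes: 34+95=129


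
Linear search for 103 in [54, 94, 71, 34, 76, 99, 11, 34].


i=0: 54!=103
i=1: 94!=103
i=2: 71!=103
i=3: 34!=103
i=4: 76!=103
i=5: 99!=103
i=6: 11!=103
i=7: 34!=103

Not found, 8 comps


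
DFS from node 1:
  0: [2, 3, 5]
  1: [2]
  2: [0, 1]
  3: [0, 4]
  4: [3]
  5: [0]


Visit 1, push [2]
Visit 2, push [0]
Visit 0, push [5, 3]
Visit 3, push [4]
Visit 4, push []
Visit 5, push []

DFS order: [1, 2, 0, 3, 4, 5]


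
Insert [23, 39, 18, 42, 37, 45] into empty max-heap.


Insert 23: [23]
Insert 39: [39, 23]
Insert 18: [39, 23, 18]
Insert 42: [42, 39, 18, 23]
Insert 37: [42, 39, 18, 23, 37]
Insert 45: [45, 39, 42, 23, 37, 18]

Final heap: [45, 39, 42, 23, 37, 18]


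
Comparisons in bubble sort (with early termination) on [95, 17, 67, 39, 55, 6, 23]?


Algorithm: bubble sort (with early termination)
Input: [95, 17, 67, 39, 55, 6, 23]
Sorted: [6, 17, 23, 39, 55, 67, 95]

21


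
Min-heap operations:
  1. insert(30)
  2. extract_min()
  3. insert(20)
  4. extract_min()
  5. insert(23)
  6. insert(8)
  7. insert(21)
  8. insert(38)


insert(30) -> [30]
extract_min()->30, []
insert(20) -> [20]
extract_min()->20, []
insert(23) -> [23]
insert(8) -> [8, 23]
insert(21) -> [8, 23, 21]
insert(38) -> [8, 23, 21, 38]

Final heap: [8, 23, 21, 38]


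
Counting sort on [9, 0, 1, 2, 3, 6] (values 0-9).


Input: [9, 0, 1, 2, 3, 6]
Counts: [1, 1, 1, 1, 0, 0, 1, 0, 0, 1]

Sorted: [0, 1, 2, 3, 6, 9]


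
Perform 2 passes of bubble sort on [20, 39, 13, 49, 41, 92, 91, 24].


Initial: [20, 39, 13, 49, 41, 92, 91, 24]
Pass 1: [20, 13, 39, 41, 49, 91, 24, 92] (4 swaps)
Pass 2: [13, 20, 39, 41, 49, 24, 91, 92] (2 swaps)

After 2 passes: [13, 20, 39, 41, 49, 24, 91, 92]


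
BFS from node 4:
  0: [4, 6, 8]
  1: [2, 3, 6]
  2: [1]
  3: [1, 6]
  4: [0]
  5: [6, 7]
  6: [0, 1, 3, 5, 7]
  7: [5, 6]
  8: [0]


Visit 4, enqueue [0]
Visit 0, enqueue [6, 8]
Visit 6, enqueue [1, 3, 5, 7]
Visit 8, enqueue []
Visit 1, enqueue [2]
Visit 3, enqueue []
Visit 5, enqueue []
Visit 7, enqueue []
Visit 2, enqueue []

BFS order: [4, 0, 6, 8, 1, 3, 5, 7, 2]


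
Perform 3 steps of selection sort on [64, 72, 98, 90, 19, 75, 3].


Initial: [64, 72, 98, 90, 19, 75, 3]
Step 1: min=3 at 6
  Swap: [3, 72, 98, 90, 19, 75, 64]
Step 2: min=19 at 4
  Swap: [3, 19, 98, 90, 72, 75, 64]
Step 3: min=64 at 6
  Swap: [3, 19, 64, 90, 72, 75, 98]

After 3 steps: [3, 19, 64, 90, 72, 75, 98]


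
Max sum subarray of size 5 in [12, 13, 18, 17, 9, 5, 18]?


[0:5]: 69
[1:6]: 62
[2:7]: 67

Max: 69 at [0:5]


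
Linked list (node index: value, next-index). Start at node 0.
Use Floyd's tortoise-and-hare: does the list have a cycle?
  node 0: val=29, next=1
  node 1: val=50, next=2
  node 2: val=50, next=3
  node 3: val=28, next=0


Floyd's tortoise (slow, +1) and hare (fast, +2):
  init: slow=0, fast=0
  step 1: slow=1, fast=2
  step 2: slow=2, fast=0
  step 3: slow=3, fast=2
  step 4: slow=0, fast=0
  slow == fast at node 0: cycle detected

Cycle: yes


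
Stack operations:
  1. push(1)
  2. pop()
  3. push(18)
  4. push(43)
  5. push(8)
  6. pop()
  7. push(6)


push(1) -> [1]
pop()->1, []
push(18) -> [18]
push(43) -> [18, 43]
push(8) -> [18, 43, 8]
pop()->8, [18, 43]
push(6) -> [18, 43, 6]

Final stack: [18, 43, 6]


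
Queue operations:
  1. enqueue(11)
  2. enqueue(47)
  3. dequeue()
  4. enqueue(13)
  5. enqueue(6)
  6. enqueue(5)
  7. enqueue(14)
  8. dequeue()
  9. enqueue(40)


enqueue(11) -> [11]
enqueue(47) -> [11, 47]
dequeue()->11, [47]
enqueue(13) -> [47, 13]
enqueue(6) -> [47, 13, 6]
enqueue(5) -> [47, 13, 6, 5]
enqueue(14) -> [47, 13, 6, 5, 14]
dequeue()->47, [13, 6, 5, 14]
enqueue(40) -> [13, 6, 5, 14, 40]

Final queue: [13, 6, 5, 14, 40]


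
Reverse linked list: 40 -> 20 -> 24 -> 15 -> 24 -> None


Step 1: curr=40, set curr.next=prev(None) | reversed so far: 40
Step 2: curr=20, set curr.next=prev(40) | reversed so far: 20 -> 40
Step 3: curr=24, set curr.next=prev(20) | reversed so far: 24 -> 20 -> 40
Step 4: curr=15, set curr.next=prev(24) | reversed so far: 15 -> 24 -> 20 -> 40
Step 5: curr=24, set curr.next=prev(15) | reversed so far: 24 -> 15 -> 24 -> 20 -> 40

24 -> 15 -> 24 -> 20 -> 40 -> None


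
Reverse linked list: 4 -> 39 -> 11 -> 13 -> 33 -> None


Step 1: curr=4, set curr.next=prev(None) | reversed so far: 4
Step 2: curr=39, set curr.next=prev(4) | reversed so far: 39 -> 4
Step 3: curr=11, set curr.next=prev(39) | reversed so far: 11 -> 39 -> 4
Step 4: curr=13, set curr.next=prev(11) | reversed so far: 13 -> 11 -> 39 -> 4
Step 5: curr=33, set curr.next=prev(13) | reversed so far: 33 -> 13 -> 11 -> 39 -> 4

33 -> 13 -> 11 -> 39 -> 4 -> None


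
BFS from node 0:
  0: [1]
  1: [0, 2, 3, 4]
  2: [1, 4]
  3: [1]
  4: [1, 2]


Visit 0, enqueue [1]
Visit 1, enqueue [2, 3, 4]
Visit 2, enqueue []
Visit 3, enqueue []
Visit 4, enqueue []

BFS order: [0, 1, 2, 3, 4]


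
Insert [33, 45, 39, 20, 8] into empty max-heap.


Insert 33: [33]
Insert 45: [45, 33]
Insert 39: [45, 33, 39]
Insert 20: [45, 33, 39, 20]
Insert 8: [45, 33, 39, 20, 8]

Final heap: [45, 33, 39, 20, 8]


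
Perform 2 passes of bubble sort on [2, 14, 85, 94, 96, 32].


Initial: [2, 14, 85, 94, 96, 32]
Pass 1: [2, 14, 85, 94, 32, 96] (1 swaps)
Pass 2: [2, 14, 85, 32, 94, 96] (1 swaps)

After 2 passes: [2, 14, 85, 32, 94, 96]


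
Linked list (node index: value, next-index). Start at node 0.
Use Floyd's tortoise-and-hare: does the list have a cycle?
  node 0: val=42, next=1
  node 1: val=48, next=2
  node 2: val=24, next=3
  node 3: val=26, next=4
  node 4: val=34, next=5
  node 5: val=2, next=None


Floyd's tortoise (slow, +1) and hare (fast, +2):
  init: slow=0, fast=0
  step 1: slow=1, fast=2
  step 2: slow=2, fast=4
  step 3: fast 4->5->None, no cycle

Cycle: no


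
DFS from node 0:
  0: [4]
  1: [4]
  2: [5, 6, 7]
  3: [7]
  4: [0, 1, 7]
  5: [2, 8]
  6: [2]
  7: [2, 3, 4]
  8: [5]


Visit 0, push [4]
Visit 4, push [7, 1]
Visit 1, push []
Visit 7, push [3, 2]
Visit 2, push [6, 5]
Visit 5, push [8]
Visit 8, push []
Visit 6, push []
Visit 3, push []

DFS order: [0, 4, 1, 7, 2, 5, 8, 6, 3]


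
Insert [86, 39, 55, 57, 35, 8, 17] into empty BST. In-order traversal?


Insert 86: root
Insert 39: L from 86
Insert 55: L from 86 -> R from 39
Insert 57: L from 86 -> R from 39 -> R from 55
Insert 35: L from 86 -> L from 39
Insert 8: L from 86 -> L from 39 -> L from 35
Insert 17: L from 86 -> L from 39 -> L from 35 -> R from 8

In-order: [8, 17, 35, 39, 55, 57, 86]


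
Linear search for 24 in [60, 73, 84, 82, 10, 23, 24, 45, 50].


i=0: 60!=24
i=1: 73!=24
i=2: 84!=24
i=3: 82!=24
i=4: 10!=24
i=5: 23!=24
i=6: 24==24 found!

Found at 6, 7 comps


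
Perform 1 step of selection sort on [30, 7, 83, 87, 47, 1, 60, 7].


Initial: [30, 7, 83, 87, 47, 1, 60, 7]
Step 1: min=1 at 5
  Swap: [1, 7, 83, 87, 47, 30, 60, 7]

After 1 step: [1, 7, 83, 87, 47, 30, 60, 7]


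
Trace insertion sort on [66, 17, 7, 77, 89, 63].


Initial: [66, 17, 7, 77, 89, 63]
Insert 17: [17, 66, 7, 77, 89, 63]
Insert 7: [7, 17, 66, 77, 89, 63]
Insert 77: [7, 17, 66, 77, 89, 63]
Insert 89: [7, 17, 66, 77, 89, 63]
Insert 63: [7, 17, 63, 66, 77, 89]

Sorted: [7, 17, 63, 66, 77, 89]


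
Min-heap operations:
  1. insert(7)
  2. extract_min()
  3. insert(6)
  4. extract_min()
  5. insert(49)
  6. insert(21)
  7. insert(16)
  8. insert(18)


insert(7) -> [7]
extract_min()->7, []
insert(6) -> [6]
extract_min()->6, []
insert(49) -> [49]
insert(21) -> [21, 49]
insert(16) -> [16, 49, 21]
insert(18) -> [16, 18, 21, 49]

Final heap: [16, 18, 21, 49]


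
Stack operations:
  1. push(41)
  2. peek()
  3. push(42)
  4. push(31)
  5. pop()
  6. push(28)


push(41) -> [41]
peek()->41
push(42) -> [41, 42]
push(31) -> [41, 42, 31]
pop()->31, [41, 42]
push(28) -> [41, 42, 28]

Final stack: [41, 42, 28]


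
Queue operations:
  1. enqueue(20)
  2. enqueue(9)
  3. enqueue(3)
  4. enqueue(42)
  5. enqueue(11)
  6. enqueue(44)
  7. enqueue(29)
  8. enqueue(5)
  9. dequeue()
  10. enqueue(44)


enqueue(20) -> [20]
enqueue(9) -> [20, 9]
enqueue(3) -> [20, 9, 3]
enqueue(42) -> [20, 9, 3, 42]
enqueue(11) -> [20, 9, 3, 42, 11]
enqueue(44) -> [20, 9, 3, 42, 11, 44]
enqueue(29) -> [20, 9, 3, 42, 11, 44, 29]
enqueue(5) -> [20, 9, 3, 42, 11, 44, 29, 5]
dequeue()->20, [9, 3, 42, 11, 44, 29, 5]
enqueue(44) -> [9, 3, 42, 11, 44, 29, 5, 44]

Final queue: [9, 3, 42, 11, 44, 29, 5, 44]


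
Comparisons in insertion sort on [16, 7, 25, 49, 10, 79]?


Algorithm: insertion sort
Input: [16, 7, 25, 49, 10, 79]
Sorted: [7, 10, 16, 25, 49, 79]

8


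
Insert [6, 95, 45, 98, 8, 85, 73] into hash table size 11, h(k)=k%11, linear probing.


Insert 6: h=6 -> slot 6
Insert 95: h=7 -> slot 7
Insert 45: h=1 -> slot 1
Insert 98: h=10 -> slot 10
Insert 8: h=8 -> slot 8
Insert 85: h=8, 1 probes -> slot 9
Insert 73: h=7, 4 probes -> slot 0

Table: [73, 45, None, None, None, None, 6, 95, 8, 85, 98]


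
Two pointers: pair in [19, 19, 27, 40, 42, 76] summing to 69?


lo=0(19)+hi=5(76)=95
lo=0(19)+hi=4(42)=61
lo=1(19)+hi=4(42)=61
lo=2(27)+hi=4(42)=69

Yes: 27+42=69


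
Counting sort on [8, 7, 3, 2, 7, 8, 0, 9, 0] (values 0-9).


Input: [8, 7, 3, 2, 7, 8, 0, 9, 0]
Counts: [2, 0, 1, 1, 0, 0, 0, 2, 2, 1]

Sorted: [0, 0, 2, 3, 7, 7, 8, 8, 9]


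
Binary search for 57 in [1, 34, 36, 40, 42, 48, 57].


Step 1: lo=0, hi=6, mid=3, val=40
Step 2: lo=4, hi=6, mid=5, val=48
Step 3: lo=6, hi=6, mid=6, val=57

Found at index 6


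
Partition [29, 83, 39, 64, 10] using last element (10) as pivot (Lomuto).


Pivot: 10
Place pivot at 0: [10, 83, 39, 64, 29]

Partitioned: [10, 83, 39, 64, 29]


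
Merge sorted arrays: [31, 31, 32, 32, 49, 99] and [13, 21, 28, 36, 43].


Take 13 from B
Take 21 from B
Take 28 from B
Take 31 from A
Take 31 from A
Take 32 from A
Take 32 from A
Take 36 from B
Take 43 from B

Merged: [13, 21, 28, 31, 31, 32, 32, 36, 43, 49, 99]


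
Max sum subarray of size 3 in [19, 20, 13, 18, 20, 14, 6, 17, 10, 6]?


[0:3]: 52
[1:4]: 51
[2:5]: 51
[3:6]: 52
[4:7]: 40
[5:8]: 37
[6:9]: 33
[7:10]: 33

Max: 52 at [0:3]


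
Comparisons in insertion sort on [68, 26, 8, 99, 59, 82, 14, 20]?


Algorithm: insertion sort
Input: [68, 26, 8, 99, 59, 82, 14, 20]
Sorted: [8, 14, 20, 26, 59, 68, 82, 99]

21


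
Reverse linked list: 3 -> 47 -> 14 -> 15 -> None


Step 1: curr=3, set curr.next=prev(None) | reversed so far: 3
Step 2: curr=47, set curr.next=prev(3) | reversed so far: 47 -> 3
Step 3: curr=14, set curr.next=prev(47) | reversed so far: 14 -> 47 -> 3
Step 4: curr=15, set curr.next=prev(14) | reversed so far: 15 -> 14 -> 47 -> 3

15 -> 14 -> 47 -> 3 -> None


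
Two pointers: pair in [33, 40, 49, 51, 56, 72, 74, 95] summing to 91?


lo=0(33)+hi=7(95)=128
lo=0(33)+hi=6(74)=107
lo=0(33)+hi=5(72)=105
lo=0(33)+hi=4(56)=89
lo=1(40)+hi=4(56)=96
lo=1(40)+hi=3(51)=91

Yes: 40+51=91


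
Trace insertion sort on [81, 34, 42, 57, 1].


Initial: [81, 34, 42, 57, 1]
Insert 34: [34, 81, 42, 57, 1]
Insert 42: [34, 42, 81, 57, 1]
Insert 57: [34, 42, 57, 81, 1]
Insert 1: [1, 34, 42, 57, 81]

Sorted: [1, 34, 42, 57, 81]


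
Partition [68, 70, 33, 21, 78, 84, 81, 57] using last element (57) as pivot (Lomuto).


Pivot: 57
  33 <= 57: swap -> [33, 70, 68, 21, 78, 84, 81, 57]
  21 <= 57: swap -> [33, 21, 68, 70, 78, 84, 81, 57]
Place pivot at 2: [33, 21, 57, 70, 78, 84, 81, 68]

Partitioned: [33, 21, 57, 70, 78, 84, 81, 68]


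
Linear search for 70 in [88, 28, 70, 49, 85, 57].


i=0: 88!=70
i=1: 28!=70
i=2: 70==70 found!

Found at 2, 3 comps


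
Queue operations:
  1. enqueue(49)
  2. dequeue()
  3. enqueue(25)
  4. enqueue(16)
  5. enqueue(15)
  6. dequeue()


enqueue(49) -> [49]
dequeue()->49, []
enqueue(25) -> [25]
enqueue(16) -> [25, 16]
enqueue(15) -> [25, 16, 15]
dequeue()->25, [16, 15]

Final queue: [16, 15]


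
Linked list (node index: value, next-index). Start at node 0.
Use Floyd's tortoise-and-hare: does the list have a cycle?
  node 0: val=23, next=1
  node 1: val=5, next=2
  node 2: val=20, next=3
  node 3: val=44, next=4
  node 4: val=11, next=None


Floyd's tortoise (slow, +1) and hare (fast, +2):
  init: slow=0, fast=0
  step 1: slow=1, fast=2
  step 2: slow=2, fast=4
  step 3: fast -> None, no cycle

Cycle: no


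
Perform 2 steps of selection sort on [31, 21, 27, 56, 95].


Initial: [31, 21, 27, 56, 95]
Step 1: min=21 at 1
  Swap: [21, 31, 27, 56, 95]
Step 2: min=27 at 2
  Swap: [21, 27, 31, 56, 95]

After 2 steps: [21, 27, 31, 56, 95]


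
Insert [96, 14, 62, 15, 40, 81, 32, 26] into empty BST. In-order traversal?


Insert 96: root
Insert 14: L from 96
Insert 62: L from 96 -> R from 14
Insert 15: L from 96 -> R from 14 -> L from 62
Insert 40: L from 96 -> R from 14 -> L from 62 -> R from 15
Insert 81: L from 96 -> R from 14 -> R from 62
Insert 32: L from 96 -> R from 14 -> L from 62 -> R from 15 -> L from 40
Insert 26: L from 96 -> R from 14 -> L from 62 -> R from 15 -> L from 40 -> L from 32

In-order: [14, 15, 26, 32, 40, 62, 81, 96]


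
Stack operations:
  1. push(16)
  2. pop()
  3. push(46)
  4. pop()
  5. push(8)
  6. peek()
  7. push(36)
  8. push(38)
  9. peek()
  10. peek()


push(16) -> [16]
pop()->16, []
push(46) -> [46]
pop()->46, []
push(8) -> [8]
peek()->8
push(36) -> [8, 36]
push(38) -> [8, 36, 38]
peek()->38
peek()->38

Final stack: [8, 36, 38]


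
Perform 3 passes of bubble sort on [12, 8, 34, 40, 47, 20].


Initial: [12, 8, 34, 40, 47, 20]
Pass 1: [8, 12, 34, 40, 20, 47] (2 swaps)
Pass 2: [8, 12, 34, 20, 40, 47] (1 swaps)
Pass 3: [8, 12, 20, 34, 40, 47] (1 swaps)

After 3 passes: [8, 12, 20, 34, 40, 47]


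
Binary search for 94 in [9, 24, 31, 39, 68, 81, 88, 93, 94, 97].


Step 1: lo=0, hi=9, mid=4, val=68
Step 2: lo=5, hi=9, mid=7, val=93
Step 3: lo=8, hi=9, mid=8, val=94

Found at index 8


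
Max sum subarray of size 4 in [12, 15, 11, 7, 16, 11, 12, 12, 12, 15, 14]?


[0:4]: 45
[1:5]: 49
[2:6]: 45
[3:7]: 46
[4:8]: 51
[5:9]: 47
[6:10]: 51
[7:11]: 53

Max: 53 at [7:11]


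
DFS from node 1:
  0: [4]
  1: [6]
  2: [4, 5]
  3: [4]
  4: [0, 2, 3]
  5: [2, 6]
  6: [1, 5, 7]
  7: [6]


Visit 1, push [6]
Visit 6, push [7, 5]
Visit 5, push [2]
Visit 2, push [4]
Visit 4, push [3, 0]
Visit 0, push []
Visit 3, push []
Visit 7, push []

DFS order: [1, 6, 5, 2, 4, 0, 3, 7]


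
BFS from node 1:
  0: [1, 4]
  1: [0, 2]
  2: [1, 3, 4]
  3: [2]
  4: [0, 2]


Visit 1, enqueue [0, 2]
Visit 0, enqueue [4]
Visit 2, enqueue [3]
Visit 4, enqueue []
Visit 3, enqueue []

BFS order: [1, 0, 2, 4, 3]


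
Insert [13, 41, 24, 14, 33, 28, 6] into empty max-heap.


Insert 13: [13]
Insert 41: [41, 13]
Insert 24: [41, 13, 24]
Insert 14: [41, 14, 24, 13]
Insert 33: [41, 33, 24, 13, 14]
Insert 28: [41, 33, 28, 13, 14, 24]
Insert 6: [41, 33, 28, 13, 14, 24, 6]

Final heap: [41, 33, 28, 13, 14, 24, 6]


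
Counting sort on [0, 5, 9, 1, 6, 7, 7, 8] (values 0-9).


Input: [0, 5, 9, 1, 6, 7, 7, 8]
Counts: [1, 1, 0, 0, 0, 1, 1, 2, 1, 1]

Sorted: [0, 1, 5, 6, 7, 7, 8, 9]


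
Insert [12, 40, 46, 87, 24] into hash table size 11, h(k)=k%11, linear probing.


Insert 12: h=1 -> slot 1
Insert 40: h=7 -> slot 7
Insert 46: h=2 -> slot 2
Insert 87: h=10 -> slot 10
Insert 24: h=2, 1 probes -> slot 3

Table: [None, 12, 46, 24, None, None, None, 40, None, None, 87]


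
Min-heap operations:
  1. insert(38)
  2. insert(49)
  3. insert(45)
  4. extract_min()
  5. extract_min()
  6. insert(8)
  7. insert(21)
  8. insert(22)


insert(38) -> [38]
insert(49) -> [38, 49]
insert(45) -> [38, 49, 45]
extract_min()->38, [45, 49]
extract_min()->45, [49]
insert(8) -> [8, 49]
insert(21) -> [8, 49, 21]
insert(22) -> [8, 22, 21, 49]

Final heap: [8, 22, 21, 49]


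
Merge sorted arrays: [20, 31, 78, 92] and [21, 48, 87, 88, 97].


Take 20 from A
Take 21 from B
Take 31 from A
Take 48 from B
Take 78 from A
Take 87 from B
Take 88 from B
Take 92 from A

Merged: [20, 21, 31, 48, 78, 87, 88, 92, 97]


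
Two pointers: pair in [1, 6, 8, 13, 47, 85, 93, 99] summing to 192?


lo=0(1)+hi=7(99)=100
lo=1(6)+hi=7(99)=105
lo=2(8)+hi=7(99)=107
lo=3(13)+hi=7(99)=112
lo=4(47)+hi=7(99)=146
lo=5(85)+hi=7(99)=184
lo=6(93)+hi=7(99)=192

Yes: 93+99=192


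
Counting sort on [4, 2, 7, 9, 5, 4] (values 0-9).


Input: [4, 2, 7, 9, 5, 4]
Counts: [0, 0, 1, 0, 2, 1, 0, 1, 0, 1]

Sorted: [2, 4, 4, 5, 7, 9]


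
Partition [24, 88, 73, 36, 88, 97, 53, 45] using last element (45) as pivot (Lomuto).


Pivot: 45
  24 <= 45: advance i (no swap)
  36 <= 45: swap -> [24, 36, 73, 88, 88, 97, 53, 45]
Place pivot at 2: [24, 36, 45, 88, 88, 97, 53, 73]

Partitioned: [24, 36, 45, 88, 88, 97, 53, 73]


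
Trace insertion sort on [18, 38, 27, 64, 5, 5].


Initial: [18, 38, 27, 64, 5, 5]
Insert 38: [18, 38, 27, 64, 5, 5]
Insert 27: [18, 27, 38, 64, 5, 5]
Insert 64: [18, 27, 38, 64, 5, 5]
Insert 5: [5, 18, 27, 38, 64, 5]
Insert 5: [5, 5, 18, 27, 38, 64]

Sorted: [5, 5, 18, 27, 38, 64]


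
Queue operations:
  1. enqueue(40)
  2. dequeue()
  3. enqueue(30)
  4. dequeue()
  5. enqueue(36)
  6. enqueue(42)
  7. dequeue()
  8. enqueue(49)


enqueue(40) -> [40]
dequeue()->40, []
enqueue(30) -> [30]
dequeue()->30, []
enqueue(36) -> [36]
enqueue(42) -> [36, 42]
dequeue()->36, [42]
enqueue(49) -> [42, 49]

Final queue: [42, 49]


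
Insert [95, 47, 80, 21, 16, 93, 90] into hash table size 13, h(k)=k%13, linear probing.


Insert 95: h=4 -> slot 4
Insert 47: h=8 -> slot 8
Insert 80: h=2 -> slot 2
Insert 21: h=8, 1 probes -> slot 9
Insert 16: h=3 -> slot 3
Insert 93: h=2, 3 probes -> slot 5
Insert 90: h=12 -> slot 12

Table: [None, None, 80, 16, 95, 93, None, None, 47, 21, None, None, 90]


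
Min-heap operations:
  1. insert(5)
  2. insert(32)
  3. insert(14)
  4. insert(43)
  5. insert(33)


insert(5) -> [5]
insert(32) -> [5, 32]
insert(14) -> [5, 32, 14]
insert(43) -> [5, 32, 14, 43]
insert(33) -> [5, 32, 14, 43, 33]

Final heap: [5, 32, 14, 43, 33]


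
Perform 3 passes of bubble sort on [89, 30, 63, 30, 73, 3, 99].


Initial: [89, 30, 63, 30, 73, 3, 99]
Pass 1: [30, 63, 30, 73, 3, 89, 99] (5 swaps)
Pass 2: [30, 30, 63, 3, 73, 89, 99] (2 swaps)
Pass 3: [30, 30, 3, 63, 73, 89, 99] (1 swaps)

After 3 passes: [30, 30, 3, 63, 73, 89, 99]


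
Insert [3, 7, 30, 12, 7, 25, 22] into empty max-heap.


Insert 3: [3]
Insert 7: [7, 3]
Insert 30: [30, 3, 7]
Insert 12: [30, 12, 7, 3]
Insert 7: [30, 12, 7, 3, 7]
Insert 25: [30, 12, 25, 3, 7, 7]
Insert 22: [30, 12, 25, 3, 7, 7, 22]

Final heap: [30, 12, 25, 3, 7, 7, 22]


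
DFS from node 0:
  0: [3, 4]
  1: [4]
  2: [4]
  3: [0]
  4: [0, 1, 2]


Visit 0, push [4, 3]
Visit 3, push []
Visit 4, push [2, 1]
Visit 1, push []
Visit 2, push []

DFS order: [0, 3, 4, 1, 2]


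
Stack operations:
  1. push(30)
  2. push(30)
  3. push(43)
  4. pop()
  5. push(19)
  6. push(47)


push(30) -> [30]
push(30) -> [30, 30]
push(43) -> [30, 30, 43]
pop()->43, [30, 30]
push(19) -> [30, 30, 19]
push(47) -> [30, 30, 19, 47]

Final stack: [30, 30, 19, 47]


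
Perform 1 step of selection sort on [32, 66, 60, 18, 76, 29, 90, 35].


Initial: [32, 66, 60, 18, 76, 29, 90, 35]
Step 1: min=18 at 3
  Swap: [18, 66, 60, 32, 76, 29, 90, 35]

After 1 step: [18, 66, 60, 32, 76, 29, 90, 35]


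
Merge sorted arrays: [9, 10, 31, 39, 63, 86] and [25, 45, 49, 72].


Take 9 from A
Take 10 from A
Take 25 from B
Take 31 from A
Take 39 from A
Take 45 from B
Take 49 from B
Take 63 from A
Take 72 from B

Merged: [9, 10, 25, 31, 39, 45, 49, 63, 72, 86]


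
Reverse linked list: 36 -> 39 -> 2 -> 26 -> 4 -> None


Step 1: curr=36, set curr.next=prev(None) | reversed so far: 36
Step 2: curr=39, set curr.next=prev(36) | reversed so far: 39 -> 36
Step 3: curr=2, set curr.next=prev(39) | reversed so far: 2 -> 39 -> 36
Step 4: curr=26, set curr.next=prev(2) | reversed so far: 26 -> 2 -> 39 -> 36
Step 5: curr=4, set curr.next=prev(26) | reversed so far: 4 -> 26 -> 2 -> 39 -> 36

4 -> 26 -> 2 -> 39 -> 36 -> None


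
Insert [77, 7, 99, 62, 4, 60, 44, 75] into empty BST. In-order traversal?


Insert 77: root
Insert 7: L from 77
Insert 99: R from 77
Insert 62: L from 77 -> R from 7
Insert 4: L from 77 -> L from 7
Insert 60: L from 77 -> R from 7 -> L from 62
Insert 44: L from 77 -> R from 7 -> L from 62 -> L from 60
Insert 75: L from 77 -> R from 7 -> R from 62

In-order: [4, 7, 44, 60, 62, 75, 77, 99]


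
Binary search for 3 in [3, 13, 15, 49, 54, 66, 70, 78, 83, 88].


Step 1: lo=0, hi=9, mid=4, val=54
Step 2: lo=0, hi=3, mid=1, val=13
Step 3: lo=0, hi=0, mid=0, val=3

Found at index 0


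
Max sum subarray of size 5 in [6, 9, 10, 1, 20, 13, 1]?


[0:5]: 46
[1:6]: 53
[2:7]: 45

Max: 53 at [1:6]


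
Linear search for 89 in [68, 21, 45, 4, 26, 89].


i=0: 68!=89
i=1: 21!=89
i=2: 45!=89
i=3: 4!=89
i=4: 26!=89
i=5: 89==89 found!

Found at 5, 6 comps


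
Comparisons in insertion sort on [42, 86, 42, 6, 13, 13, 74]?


Algorithm: insertion sort
Input: [42, 86, 42, 6, 13, 13, 74]
Sorted: [6, 13, 13, 42, 42, 74, 86]

16


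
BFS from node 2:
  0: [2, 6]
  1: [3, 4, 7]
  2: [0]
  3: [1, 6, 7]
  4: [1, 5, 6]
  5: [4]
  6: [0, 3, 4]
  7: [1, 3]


Visit 2, enqueue [0]
Visit 0, enqueue [6]
Visit 6, enqueue [3, 4]
Visit 3, enqueue [1, 7]
Visit 4, enqueue [5]
Visit 1, enqueue []
Visit 7, enqueue []
Visit 5, enqueue []

BFS order: [2, 0, 6, 3, 4, 1, 7, 5]


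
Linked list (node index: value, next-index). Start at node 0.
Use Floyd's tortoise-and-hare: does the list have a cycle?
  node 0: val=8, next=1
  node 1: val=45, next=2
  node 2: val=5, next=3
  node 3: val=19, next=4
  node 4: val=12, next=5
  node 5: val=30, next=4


Floyd's tortoise (slow, +1) and hare (fast, +2):
  init: slow=0, fast=0
  step 1: slow=1, fast=2
  step 2: slow=2, fast=4
  step 3: slow=3, fast=4
  step 4: slow=4, fast=4
  slow == fast at node 4: cycle detected

Cycle: yes
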